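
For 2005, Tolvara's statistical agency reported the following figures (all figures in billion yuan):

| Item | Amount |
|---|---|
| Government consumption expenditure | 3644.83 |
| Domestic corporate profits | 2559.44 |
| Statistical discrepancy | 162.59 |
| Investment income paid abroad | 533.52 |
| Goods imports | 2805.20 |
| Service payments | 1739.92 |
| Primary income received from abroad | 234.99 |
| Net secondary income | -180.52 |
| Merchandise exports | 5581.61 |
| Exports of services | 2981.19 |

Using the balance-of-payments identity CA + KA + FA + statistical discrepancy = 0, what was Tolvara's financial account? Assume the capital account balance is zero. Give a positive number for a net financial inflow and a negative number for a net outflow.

-3701.22

Goods balance = 5581.61 - 2805.20 = 2776.41
Services balance = 2981.19 - 1739.92 = 1241.27
Trade balance (goods + services) = 2776.41 + 1241.27 = 4017.68
Net primary income = 234.99 - 533.52 = -298.53
Net secondary income = -180.52
Current account = 4017.68 + (-298.53) + (-180.52) = 3538.63
Financial account = -(3538.63 + 162.59) = -3701.22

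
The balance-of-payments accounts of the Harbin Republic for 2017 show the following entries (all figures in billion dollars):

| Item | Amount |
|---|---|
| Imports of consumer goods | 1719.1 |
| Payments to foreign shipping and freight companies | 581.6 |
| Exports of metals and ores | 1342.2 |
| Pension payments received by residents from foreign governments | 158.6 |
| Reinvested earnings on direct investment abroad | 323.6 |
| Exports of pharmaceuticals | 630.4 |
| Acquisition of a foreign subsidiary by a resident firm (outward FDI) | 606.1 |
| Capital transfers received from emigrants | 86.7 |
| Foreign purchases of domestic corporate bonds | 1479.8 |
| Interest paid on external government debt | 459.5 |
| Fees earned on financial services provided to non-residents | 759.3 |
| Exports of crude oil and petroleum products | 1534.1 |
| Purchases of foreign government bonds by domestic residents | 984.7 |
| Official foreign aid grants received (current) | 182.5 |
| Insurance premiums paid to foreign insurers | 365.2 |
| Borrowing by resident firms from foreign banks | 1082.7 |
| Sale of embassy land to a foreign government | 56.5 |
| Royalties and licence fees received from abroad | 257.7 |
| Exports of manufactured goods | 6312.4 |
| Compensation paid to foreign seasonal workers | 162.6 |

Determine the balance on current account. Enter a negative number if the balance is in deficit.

Goods: -1719.1 + 1534.1 + 1342.2 + 6312.4 + 630.4 = 8100.0
Services: -365.2 - 581.6 + 759.3 + 257.7 = 70.2
Primary income: 323.6 - 162.6 - 459.5 = -298.5
Secondary income: 182.5 + 158.6 = 341.1
Current account = 8100.0 + 70.2 + (-298.5) + 341.1 = 8212.8
(Excluded from the current account — financial account: acquisition of a foreign subsidiary by a resident firm (outward FDI) 606.1, foreign purchases of domestic corporate bonds 1479.8, purchases of foreign government bonds by domestic residents 984.7, borrowing by resident firms from foreign banks 1082.7; capital account: capital transfers received from emigrants 86.7, sale of embassy land to a foreign government 56.5.)

8212.8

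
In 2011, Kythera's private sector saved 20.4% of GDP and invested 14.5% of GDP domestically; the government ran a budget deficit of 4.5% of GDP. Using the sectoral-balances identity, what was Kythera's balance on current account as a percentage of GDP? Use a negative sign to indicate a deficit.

By the sectoral-balances identity, CA = (S_private - I) + (T - G).
Private balance = 20.4 - 14.5 = 5.9
Government balance (T - G) = -4.5
CA = 5.9 + (-4.5) = 1.4

1.4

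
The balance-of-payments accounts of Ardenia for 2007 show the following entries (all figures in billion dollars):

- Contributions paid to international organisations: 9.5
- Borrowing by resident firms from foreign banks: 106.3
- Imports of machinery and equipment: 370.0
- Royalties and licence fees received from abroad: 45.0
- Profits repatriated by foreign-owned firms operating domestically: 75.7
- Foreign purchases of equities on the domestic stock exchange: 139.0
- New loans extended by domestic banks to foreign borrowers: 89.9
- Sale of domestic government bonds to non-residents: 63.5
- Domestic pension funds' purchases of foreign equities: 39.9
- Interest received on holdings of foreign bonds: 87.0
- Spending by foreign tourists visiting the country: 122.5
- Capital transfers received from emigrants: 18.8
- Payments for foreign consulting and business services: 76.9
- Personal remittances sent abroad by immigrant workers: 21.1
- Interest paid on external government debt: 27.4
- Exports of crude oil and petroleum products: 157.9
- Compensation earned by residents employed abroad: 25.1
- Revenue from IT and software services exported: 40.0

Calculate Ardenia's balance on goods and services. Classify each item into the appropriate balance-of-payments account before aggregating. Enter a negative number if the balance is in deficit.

-81.5

Goods: -370.0 + 157.9 = -212.1
Services: 122.5 + 45.0 + 40.0 - 76.9 = 130.6
Trade balance = -212.1 + 130.6 = -81.5
(Excluded from the trade balance — secondary income: contributions paid to international organisations 9.5, personal remittances sent abroad by immigrant workers 21.1; financial account: borrowing by resident firms from foreign banks 106.3, foreign purchases of equities on the domestic stock exchange 139.0, new loans extended by domestic banks to foreign borrowers 89.9, sale of domestic government bonds to non-residents 63.5, domestic pension funds' purchases of foreign equities 39.9; primary income: profits repatriated by foreign-owned firms operating domestically 75.7, interest received on holdings of foreign bonds 87.0, interest paid on external government debt 27.4, compensation earned by residents employed abroad 25.1; capital account: capital transfers received from emigrants 18.8.)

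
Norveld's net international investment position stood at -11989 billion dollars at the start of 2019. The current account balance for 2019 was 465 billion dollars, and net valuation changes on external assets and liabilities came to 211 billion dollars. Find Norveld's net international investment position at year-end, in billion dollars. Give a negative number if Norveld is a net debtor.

Change in NIIP = current account + net valuation change = 465 + 211 = 676
End-of-year NIIP = -11989 + 676 = -11313

-11313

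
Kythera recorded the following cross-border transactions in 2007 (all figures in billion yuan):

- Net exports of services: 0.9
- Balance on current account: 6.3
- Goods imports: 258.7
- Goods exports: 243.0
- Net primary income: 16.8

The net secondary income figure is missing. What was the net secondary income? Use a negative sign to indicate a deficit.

4.3

Current account = goods balance + services balance + net primary income + net secondary income
Sum of the known components = 2.0
Net secondary income = CA - (known components) = 6.3 - 2.0 = 4.3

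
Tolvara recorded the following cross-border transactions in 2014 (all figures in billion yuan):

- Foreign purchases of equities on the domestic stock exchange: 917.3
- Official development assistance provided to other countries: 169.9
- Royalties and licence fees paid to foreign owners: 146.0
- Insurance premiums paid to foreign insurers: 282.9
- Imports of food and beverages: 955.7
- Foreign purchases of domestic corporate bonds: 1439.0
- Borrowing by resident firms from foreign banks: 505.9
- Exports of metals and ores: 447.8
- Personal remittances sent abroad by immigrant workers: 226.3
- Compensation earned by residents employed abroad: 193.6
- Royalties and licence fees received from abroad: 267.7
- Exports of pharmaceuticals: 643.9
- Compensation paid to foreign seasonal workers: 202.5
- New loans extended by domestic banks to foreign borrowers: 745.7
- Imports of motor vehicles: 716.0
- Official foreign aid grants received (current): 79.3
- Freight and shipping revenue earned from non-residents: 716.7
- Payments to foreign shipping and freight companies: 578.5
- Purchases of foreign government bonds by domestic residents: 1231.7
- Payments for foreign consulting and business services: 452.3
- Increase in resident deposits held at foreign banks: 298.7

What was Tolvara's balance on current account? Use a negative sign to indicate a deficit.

-1381.1

Goods: -716.0 + 447.8 + 643.9 - 955.7 = -580.0
Services: 716.7 - 282.9 - 146.0 - 578.5 + 267.7 - 452.3 = -475.3
Primary income: -202.5 + 193.6 = -8.9
Secondary income: -169.9 + 79.3 - 226.3 = -316.9
Current account = (-580.0) + (-475.3) + (-8.9) + (-316.9) = -1381.1
(Excluded from the current account — financial account: foreign purchases of equities on the domestic stock exchange 917.3, foreign purchases of domestic corporate bonds 1439.0, borrowing by resident firms from foreign banks 505.9, new loans extended by domestic banks to foreign borrowers 745.7, purchases of foreign government bonds by domestic residents 1231.7, increase in resident deposits held at foreign banks 298.7.)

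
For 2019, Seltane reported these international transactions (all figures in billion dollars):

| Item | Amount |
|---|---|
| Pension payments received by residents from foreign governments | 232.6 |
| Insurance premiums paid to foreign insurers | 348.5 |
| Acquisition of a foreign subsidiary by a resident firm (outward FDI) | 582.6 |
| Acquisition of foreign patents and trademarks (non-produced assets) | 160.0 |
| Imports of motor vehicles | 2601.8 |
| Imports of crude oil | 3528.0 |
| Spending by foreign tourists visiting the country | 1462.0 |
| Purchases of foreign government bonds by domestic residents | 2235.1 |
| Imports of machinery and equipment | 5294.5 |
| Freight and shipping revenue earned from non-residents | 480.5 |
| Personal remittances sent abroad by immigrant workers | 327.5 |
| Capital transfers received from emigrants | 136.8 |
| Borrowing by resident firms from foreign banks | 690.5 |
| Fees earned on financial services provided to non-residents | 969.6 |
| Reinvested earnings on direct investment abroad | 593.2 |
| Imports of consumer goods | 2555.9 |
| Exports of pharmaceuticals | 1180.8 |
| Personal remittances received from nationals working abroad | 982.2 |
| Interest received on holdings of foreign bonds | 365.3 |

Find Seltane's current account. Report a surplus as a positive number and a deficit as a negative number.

Goods: -2601.8 - 3528.0 - 2555.9 - 5294.5 + 1180.8 = -12799.4
Services: 969.6 + 480.5 - 348.5 + 1462.0 = 2563.6
Primary income: 593.2 + 365.3 = 958.5
Secondary income: 232.6 - 327.5 + 982.2 = 887.3
Current account = (-12799.4) + 2563.6 + 958.5 + 887.3 = -8390.0
(Excluded from the current account — financial account: acquisition of a foreign subsidiary by a resident firm (outward FDI) 582.6, purchases of foreign government bonds by domestic residents 2235.1, borrowing by resident firms from foreign banks 690.5; capital account: acquisition of foreign patents and trademarks (non-produced assets) 160.0, capital transfers received from emigrants 136.8.)

-8390.0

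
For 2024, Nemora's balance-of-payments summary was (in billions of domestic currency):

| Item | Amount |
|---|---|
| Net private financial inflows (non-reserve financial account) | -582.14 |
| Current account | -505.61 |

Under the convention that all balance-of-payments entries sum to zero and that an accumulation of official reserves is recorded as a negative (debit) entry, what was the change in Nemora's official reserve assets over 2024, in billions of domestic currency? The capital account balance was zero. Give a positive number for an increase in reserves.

Official reserve transactions balance = -((-505.61) + (-582.14)) = 1087.75
An accumulation of reserves is recorded as a debit (negative entry), so the change in the stock of reserves is the negative of that balance.
Change in official reserves = -(1087.75) = -1087.75

-1087.75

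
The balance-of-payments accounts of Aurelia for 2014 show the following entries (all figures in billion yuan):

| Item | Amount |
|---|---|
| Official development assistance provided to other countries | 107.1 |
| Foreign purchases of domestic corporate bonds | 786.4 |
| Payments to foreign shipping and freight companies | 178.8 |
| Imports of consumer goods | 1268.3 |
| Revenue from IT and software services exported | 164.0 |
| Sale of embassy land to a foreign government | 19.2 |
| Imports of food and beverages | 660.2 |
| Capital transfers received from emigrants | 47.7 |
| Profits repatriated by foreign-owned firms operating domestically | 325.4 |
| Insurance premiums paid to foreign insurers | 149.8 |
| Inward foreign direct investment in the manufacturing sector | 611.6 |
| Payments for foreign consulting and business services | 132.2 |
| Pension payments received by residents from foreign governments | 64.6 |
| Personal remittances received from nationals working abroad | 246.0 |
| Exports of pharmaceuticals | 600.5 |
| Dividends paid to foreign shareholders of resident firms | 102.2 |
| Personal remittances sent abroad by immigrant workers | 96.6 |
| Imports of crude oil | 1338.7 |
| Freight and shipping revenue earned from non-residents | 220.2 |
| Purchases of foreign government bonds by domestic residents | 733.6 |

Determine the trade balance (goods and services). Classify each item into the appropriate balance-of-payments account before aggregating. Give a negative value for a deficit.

Goods: -1338.7 - 660.2 + 600.5 - 1268.3 = -2666.7
Services: -132.2 - 149.8 - 178.8 + 164.0 + 220.2 = -76.6
Trade balance = -2666.7 + (-76.6) = -2743.3
(Excluded from the trade balance — secondary income: official development assistance provided to other countries 107.1, pension payments received by residents from foreign governments 64.6, personal remittances received from nationals working abroad 246.0, personal remittances sent abroad by immigrant workers 96.6; financial account: foreign purchases of domestic corporate bonds 786.4, inward foreign direct investment in the manufacturing sector 611.6, purchases of foreign government bonds by domestic residents 733.6; capital account: sale of embassy land to a foreign government 19.2, capital transfers received from emigrants 47.7; primary income: profits repatriated by foreign-owned firms operating domestically 325.4, dividends paid to foreign shareholders of resident firms 102.2.)

-2743.3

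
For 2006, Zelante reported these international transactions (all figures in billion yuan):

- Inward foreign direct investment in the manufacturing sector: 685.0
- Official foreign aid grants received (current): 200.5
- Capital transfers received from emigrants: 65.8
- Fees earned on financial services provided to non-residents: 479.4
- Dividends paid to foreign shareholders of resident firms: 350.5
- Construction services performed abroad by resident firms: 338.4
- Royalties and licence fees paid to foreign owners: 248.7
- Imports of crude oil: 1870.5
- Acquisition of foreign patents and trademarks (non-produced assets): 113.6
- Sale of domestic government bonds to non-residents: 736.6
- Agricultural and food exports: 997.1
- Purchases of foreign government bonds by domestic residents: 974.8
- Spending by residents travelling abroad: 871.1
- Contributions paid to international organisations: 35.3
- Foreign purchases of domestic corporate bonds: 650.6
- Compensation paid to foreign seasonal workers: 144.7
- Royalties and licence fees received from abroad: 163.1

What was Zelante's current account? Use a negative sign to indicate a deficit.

-1342.3

Goods: 997.1 - 1870.5 = -873.4
Services: 479.4 - 248.7 - 871.1 + 338.4 + 163.1 = -138.9
Primary income: -350.5 - 144.7 = -495.2
Secondary income: 200.5 - 35.3 = 165.2
Current account = (-873.4) + (-138.9) + (-495.2) + 165.2 = -1342.3
(Excluded from the current account — financial account: inward foreign direct investment in the manufacturing sector 685.0, sale of domestic government bonds to non-residents 736.6, purchases of foreign government bonds by domestic residents 974.8, foreign purchases of domestic corporate bonds 650.6; capital account: capital transfers received from emigrants 65.8, acquisition of foreign patents and trademarks (non-produced assets) 113.6.)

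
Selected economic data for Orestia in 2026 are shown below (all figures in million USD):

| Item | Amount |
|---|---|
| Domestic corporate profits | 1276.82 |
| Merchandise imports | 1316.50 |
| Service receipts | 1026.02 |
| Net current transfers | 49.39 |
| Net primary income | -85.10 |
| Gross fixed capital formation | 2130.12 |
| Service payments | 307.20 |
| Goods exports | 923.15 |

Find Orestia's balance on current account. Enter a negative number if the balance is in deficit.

Goods balance = 923.15 - 1316.50 = -393.35
Services balance = 1026.02 - 307.20 = 718.82
Trade balance (goods + services) = -393.35 + 718.82 = 325.47
Net primary income = -85.10
Net secondary income = 49.39
Current account = 325.47 + (-85.10) + 49.39 = 289.76

289.76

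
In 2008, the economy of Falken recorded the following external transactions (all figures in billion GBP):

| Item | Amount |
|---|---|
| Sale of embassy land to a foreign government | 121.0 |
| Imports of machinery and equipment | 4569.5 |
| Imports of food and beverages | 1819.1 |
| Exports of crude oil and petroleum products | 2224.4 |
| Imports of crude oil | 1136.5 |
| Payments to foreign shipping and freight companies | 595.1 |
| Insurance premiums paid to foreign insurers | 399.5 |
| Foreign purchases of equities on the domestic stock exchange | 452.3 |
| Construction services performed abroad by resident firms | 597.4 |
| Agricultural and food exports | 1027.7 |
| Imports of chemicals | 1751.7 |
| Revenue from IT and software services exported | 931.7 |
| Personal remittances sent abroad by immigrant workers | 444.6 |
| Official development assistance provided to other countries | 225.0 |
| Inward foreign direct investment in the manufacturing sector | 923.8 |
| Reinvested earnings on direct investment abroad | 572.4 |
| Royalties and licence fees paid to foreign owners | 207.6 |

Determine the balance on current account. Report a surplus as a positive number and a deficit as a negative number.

-5795.0

Goods: 1027.7 - 1136.5 + 2224.4 - 1819.1 - 1751.7 - 4569.5 = -6024.7
Services: -399.5 + 597.4 - 207.6 + 931.7 - 595.1 = 326.9
Primary income: 572.4
Secondary income: -444.6 - 225.0 = -669.6
Current account = (-6024.7) + 326.9 + 572.4 + (-669.6) = -5795.0
(Excluded from the current account — capital account: sale of embassy land to a foreign government 121.0; financial account: foreign purchases of equities on the domestic stock exchange 452.3, inward foreign direct investment in the manufacturing sector 923.8.)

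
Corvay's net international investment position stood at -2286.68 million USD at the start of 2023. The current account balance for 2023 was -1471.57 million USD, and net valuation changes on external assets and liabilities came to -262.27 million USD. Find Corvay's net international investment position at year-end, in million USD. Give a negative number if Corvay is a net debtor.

-4020.52

Change in NIIP = current account + net valuation change = -1471.57 + (-262.27) = -1733.84
End-of-year NIIP = -2286.68 + (-1733.84) = -4020.52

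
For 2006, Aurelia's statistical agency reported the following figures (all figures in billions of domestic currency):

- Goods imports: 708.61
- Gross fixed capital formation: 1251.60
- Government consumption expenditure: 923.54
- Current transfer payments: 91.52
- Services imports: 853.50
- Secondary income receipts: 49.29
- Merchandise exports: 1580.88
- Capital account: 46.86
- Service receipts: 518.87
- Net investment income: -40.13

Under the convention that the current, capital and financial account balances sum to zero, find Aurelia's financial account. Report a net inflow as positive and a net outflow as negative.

Goods balance = 1580.88 - 708.61 = 872.27
Services balance = 518.87 - 853.50 = -334.63
Trade balance (goods + services) = 872.27 + (-334.63) = 537.64
Net primary income = -40.13
Net secondary income = 49.29 - 91.52 = -42.23
Current account = 537.64 + (-40.13) + (-42.23) = 455.28
Financial account = -(455.28 + 46.86) = -502.14

-502.14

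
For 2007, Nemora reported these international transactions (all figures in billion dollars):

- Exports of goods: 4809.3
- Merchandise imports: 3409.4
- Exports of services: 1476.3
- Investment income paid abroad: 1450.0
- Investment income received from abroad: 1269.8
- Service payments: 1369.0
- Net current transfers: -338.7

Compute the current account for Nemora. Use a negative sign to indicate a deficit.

Goods balance = 4809.3 - 3409.4 = 1399.9
Services balance = 1476.3 - 1369.0 = 107.3
Trade balance (goods + services) = 1399.9 + 107.3 = 1507.2
Net primary income = 1269.8 - 1450.0 = -180.2
Net secondary income = -338.7
Current account = 1507.2 + (-180.2) + (-338.7) = 988.3

988.3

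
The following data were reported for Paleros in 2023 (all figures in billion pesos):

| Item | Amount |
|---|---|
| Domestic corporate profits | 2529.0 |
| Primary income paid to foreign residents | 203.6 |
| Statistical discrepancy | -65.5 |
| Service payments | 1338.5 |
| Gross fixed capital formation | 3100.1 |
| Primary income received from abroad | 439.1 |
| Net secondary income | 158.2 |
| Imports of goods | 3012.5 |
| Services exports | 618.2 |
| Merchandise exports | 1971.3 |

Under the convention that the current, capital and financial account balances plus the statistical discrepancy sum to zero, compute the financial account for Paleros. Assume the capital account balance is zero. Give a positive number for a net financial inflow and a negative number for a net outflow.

Goods balance = 1971.3 - 3012.5 = -1041.2
Services balance = 618.2 - 1338.5 = -720.3
Trade balance (goods + services) = -1041.2 + (-720.3) = -1761.5
Net primary income = 439.1 - 203.6 = 235.5
Net secondary income = 158.2
Current account = -1761.5 + 235.5 + 158.2 = -1367.8
Financial account = -(-1367.8 + (-65.5)) = 1433.3

1433.3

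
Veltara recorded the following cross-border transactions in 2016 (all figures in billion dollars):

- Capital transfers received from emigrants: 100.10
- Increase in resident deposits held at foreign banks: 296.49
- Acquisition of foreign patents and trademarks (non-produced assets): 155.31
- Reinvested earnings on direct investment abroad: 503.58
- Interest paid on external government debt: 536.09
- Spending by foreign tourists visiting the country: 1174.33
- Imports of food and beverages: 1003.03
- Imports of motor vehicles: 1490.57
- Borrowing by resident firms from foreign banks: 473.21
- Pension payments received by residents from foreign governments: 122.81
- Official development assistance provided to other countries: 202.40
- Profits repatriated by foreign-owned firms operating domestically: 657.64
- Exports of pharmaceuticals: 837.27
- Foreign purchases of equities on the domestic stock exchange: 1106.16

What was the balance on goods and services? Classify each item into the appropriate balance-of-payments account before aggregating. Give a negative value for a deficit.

Goods: -1003.03 - 1490.57 + 837.27 = -1656.33
Services: 1174.33
Trade balance = -1656.33 + 1174.33 = -482.00
(Excluded from the trade balance — capital account: capital transfers received from emigrants 100.10, acquisition of foreign patents and trademarks (non-produced assets) 155.31; financial account: increase in resident deposits held at foreign banks 296.49, borrowing by resident firms from foreign banks 473.21, foreign purchases of equities on the domestic stock exchange 1106.16; primary income: reinvested earnings on direct investment abroad 503.58, interest paid on external government debt 536.09, profits repatriated by foreign-owned firms operating domestically 657.64; secondary income: pension payments received by residents from foreign governments 122.81, official development assistance provided to other countries 202.40.)

-482.00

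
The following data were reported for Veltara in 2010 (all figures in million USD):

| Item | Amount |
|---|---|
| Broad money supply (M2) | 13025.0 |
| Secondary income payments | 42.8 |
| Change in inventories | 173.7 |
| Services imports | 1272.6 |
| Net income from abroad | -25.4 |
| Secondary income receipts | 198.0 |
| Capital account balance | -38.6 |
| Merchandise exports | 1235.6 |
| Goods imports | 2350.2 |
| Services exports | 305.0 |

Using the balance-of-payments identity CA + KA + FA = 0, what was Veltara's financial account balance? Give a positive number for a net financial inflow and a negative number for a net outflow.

1991.0

Goods balance = 1235.6 - 2350.2 = -1114.6
Services balance = 305.0 - 1272.6 = -967.6
Trade balance (goods + services) = -1114.6 + (-967.6) = -2082.2
Net primary income = -25.4
Net secondary income = 198.0 - 42.8 = 155.2
Current account = -2082.2 + (-25.4) + 155.2 = -1952.4
Financial account = -(-1952.4 + (-38.6)) = 1991.0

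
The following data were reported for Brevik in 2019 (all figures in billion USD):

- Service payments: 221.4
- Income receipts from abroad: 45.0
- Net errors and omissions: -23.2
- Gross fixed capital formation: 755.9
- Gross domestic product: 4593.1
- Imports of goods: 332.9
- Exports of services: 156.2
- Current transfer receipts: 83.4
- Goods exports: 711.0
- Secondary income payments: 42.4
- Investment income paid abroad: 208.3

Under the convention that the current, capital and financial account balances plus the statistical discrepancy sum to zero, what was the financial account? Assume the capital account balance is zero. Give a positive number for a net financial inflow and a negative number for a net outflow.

-167.4

Goods balance = 711.0 - 332.9 = 378.1
Services balance = 156.2 - 221.4 = -65.2
Trade balance (goods + services) = 378.1 + (-65.2) = 312.9
Net primary income = 45.0 - 208.3 = -163.3
Net secondary income = 83.4 - 42.4 = 41.0
Current account = 312.9 + (-163.3) + 41.0 = 190.6
Financial account = -(190.6 + (-23.2)) = -167.4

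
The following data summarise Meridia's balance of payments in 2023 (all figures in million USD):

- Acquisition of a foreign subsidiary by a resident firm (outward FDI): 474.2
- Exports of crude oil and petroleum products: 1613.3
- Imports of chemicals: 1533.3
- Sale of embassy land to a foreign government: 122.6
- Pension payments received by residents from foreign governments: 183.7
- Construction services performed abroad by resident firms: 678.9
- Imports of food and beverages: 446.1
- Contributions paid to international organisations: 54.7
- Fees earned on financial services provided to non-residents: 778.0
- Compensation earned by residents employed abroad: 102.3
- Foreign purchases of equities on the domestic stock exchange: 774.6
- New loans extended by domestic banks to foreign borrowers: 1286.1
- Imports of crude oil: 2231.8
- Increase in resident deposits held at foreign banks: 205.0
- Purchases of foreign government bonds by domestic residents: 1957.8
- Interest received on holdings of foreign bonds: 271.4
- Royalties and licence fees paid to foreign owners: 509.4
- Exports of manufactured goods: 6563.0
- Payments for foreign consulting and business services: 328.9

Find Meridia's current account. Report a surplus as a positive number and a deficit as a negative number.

5086.4

Goods: 1613.3 - 446.1 - 1533.3 - 2231.8 + 6563.0 = 3965.1
Services: 678.9 - 328.9 - 509.4 + 778.0 = 618.6
Primary income: 271.4 + 102.3 = 373.7
Secondary income: -54.7 + 183.7 = 129.0
Current account = 3965.1 + 618.6 + 373.7 + 129.0 = 5086.4
(Excluded from the current account — financial account: acquisition of a foreign subsidiary by a resident firm (outward FDI) 474.2, foreign purchases of equities on the domestic stock exchange 774.6, new loans extended by domestic banks to foreign borrowers 1286.1, increase in resident deposits held at foreign banks 205.0, purchases of foreign government bonds by domestic residents 1957.8; capital account: sale of embassy land to a foreign government 122.6.)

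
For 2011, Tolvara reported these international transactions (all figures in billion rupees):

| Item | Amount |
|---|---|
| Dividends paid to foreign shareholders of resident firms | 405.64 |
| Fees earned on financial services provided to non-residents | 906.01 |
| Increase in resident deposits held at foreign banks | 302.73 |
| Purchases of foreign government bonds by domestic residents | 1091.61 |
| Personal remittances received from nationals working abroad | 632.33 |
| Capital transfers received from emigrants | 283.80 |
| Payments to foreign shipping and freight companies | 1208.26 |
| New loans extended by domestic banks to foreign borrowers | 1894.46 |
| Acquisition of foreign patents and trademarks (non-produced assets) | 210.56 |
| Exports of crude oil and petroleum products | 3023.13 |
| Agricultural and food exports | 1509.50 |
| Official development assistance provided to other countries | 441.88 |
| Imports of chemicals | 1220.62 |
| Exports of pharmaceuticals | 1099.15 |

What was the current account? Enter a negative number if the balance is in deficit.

3893.72

Goods: -1220.62 + 3023.13 + 1099.15 + 1509.50 = 4411.16
Services: 906.01 - 1208.26 = -302.25
Primary income: -405.64
Secondary income: 632.33 - 441.88 = 190.45
Current account = 4411.16 + (-302.25) + (-405.64) + 190.45 = 3893.72
(Excluded from the current account — financial account: increase in resident deposits held at foreign banks 302.73, purchases of foreign government bonds by domestic residents 1091.61, new loans extended by domestic banks to foreign borrowers 1894.46; capital account: capital transfers received from emigrants 283.80, acquisition of foreign patents and trademarks (non-produced assets) 210.56.)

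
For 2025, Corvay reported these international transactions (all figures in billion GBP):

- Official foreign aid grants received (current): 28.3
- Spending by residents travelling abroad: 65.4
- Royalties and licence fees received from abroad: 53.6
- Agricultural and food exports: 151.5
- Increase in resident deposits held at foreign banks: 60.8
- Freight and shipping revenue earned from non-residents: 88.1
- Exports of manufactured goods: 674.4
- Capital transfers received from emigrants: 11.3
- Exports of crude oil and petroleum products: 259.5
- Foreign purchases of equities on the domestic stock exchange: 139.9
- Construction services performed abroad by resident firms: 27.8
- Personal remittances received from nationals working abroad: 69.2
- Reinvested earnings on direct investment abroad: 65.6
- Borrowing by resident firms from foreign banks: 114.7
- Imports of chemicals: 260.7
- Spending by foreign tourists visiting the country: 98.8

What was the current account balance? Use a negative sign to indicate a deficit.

1190.7

Goods: -260.7 + 259.5 + 674.4 + 151.5 = 824.7
Services: -65.4 + 98.8 + 27.8 + 53.6 + 88.1 = 202.9
Primary income: 65.6
Secondary income: 69.2 + 28.3 = 97.5
Current account = 824.7 + 202.9 + 65.6 + 97.5 = 1190.7
(Excluded from the current account — financial account: increase in resident deposits held at foreign banks 60.8, foreign purchases of equities on the domestic stock exchange 139.9, borrowing by resident firms from foreign banks 114.7; capital account: capital transfers received from emigrants 11.3.)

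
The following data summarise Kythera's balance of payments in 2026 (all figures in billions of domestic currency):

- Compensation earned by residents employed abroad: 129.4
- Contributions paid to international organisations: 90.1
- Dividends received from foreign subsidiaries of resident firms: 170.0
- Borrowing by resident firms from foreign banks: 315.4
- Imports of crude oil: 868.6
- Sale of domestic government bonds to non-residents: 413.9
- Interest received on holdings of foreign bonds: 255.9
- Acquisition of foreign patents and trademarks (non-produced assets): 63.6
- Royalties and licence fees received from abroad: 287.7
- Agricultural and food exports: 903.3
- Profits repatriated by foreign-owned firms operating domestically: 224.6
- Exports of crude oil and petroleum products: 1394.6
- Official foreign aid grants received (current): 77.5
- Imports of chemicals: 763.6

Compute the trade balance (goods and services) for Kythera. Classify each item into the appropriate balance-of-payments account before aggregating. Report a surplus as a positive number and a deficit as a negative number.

953.4

Goods: -868.6 + 1394.6 - 763.6 + 903.3 = 665.7
Services: 287.7
Trade balance = 665.7 + 287.7 = 953.4
(Excluded from the trade balance — primary income: compensation earned by residents employed abroad 129.4, dividends received from foreign subsidiaries of resident firms 170.0, interest received on holdings of foreign bonds 255.9, profits repatriated by foreign-owned firms operating domestically 224.6; secondary income: contributions paid to international organisations 90.1, official foreign aid grants received (current) 77.5; financial account: borrowing by resident firms from foreign banks 315.4, sale of domestic government bonds to non-residents 413.9; capital account: acquisition of foreign patents and trademarks (non-produced assets) 63.6.)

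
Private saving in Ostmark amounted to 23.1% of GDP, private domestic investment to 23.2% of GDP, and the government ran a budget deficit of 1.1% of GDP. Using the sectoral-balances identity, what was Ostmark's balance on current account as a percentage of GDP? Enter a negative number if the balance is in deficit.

By the sectoral-balances identity, CA = (S_private - I) + (T - G).
Private balance = 23.1 - 23.2 = -0.1
Government balance (T - G) = -1.1
CA = -0.1 + (-1.1) = -1.2

-1.2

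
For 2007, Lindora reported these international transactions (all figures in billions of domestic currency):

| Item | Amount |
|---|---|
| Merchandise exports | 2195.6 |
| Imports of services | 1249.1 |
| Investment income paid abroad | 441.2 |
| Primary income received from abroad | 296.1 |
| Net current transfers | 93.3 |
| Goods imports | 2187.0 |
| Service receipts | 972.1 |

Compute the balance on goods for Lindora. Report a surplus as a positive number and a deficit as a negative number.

8.6

Goods balance = 2195.6 - 2187.0 = 8.6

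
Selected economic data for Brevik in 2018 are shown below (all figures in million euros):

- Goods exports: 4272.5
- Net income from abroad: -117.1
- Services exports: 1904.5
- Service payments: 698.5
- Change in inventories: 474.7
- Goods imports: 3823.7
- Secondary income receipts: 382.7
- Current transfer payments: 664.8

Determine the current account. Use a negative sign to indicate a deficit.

Goods balance = 4272.5 - 3823.7 = 448.8
Services balance = 1904.5 - 698.5 = 1206.0
Trade balance (goods + services) = 448.8 + 1206.0 = 1654.8
Net primary income = -117.1
Net secondary income = 382.7 - 664.8 = -282.1
Current account = 1654.8 + (-117.1) + (-282.1) = 1255.6

1255.6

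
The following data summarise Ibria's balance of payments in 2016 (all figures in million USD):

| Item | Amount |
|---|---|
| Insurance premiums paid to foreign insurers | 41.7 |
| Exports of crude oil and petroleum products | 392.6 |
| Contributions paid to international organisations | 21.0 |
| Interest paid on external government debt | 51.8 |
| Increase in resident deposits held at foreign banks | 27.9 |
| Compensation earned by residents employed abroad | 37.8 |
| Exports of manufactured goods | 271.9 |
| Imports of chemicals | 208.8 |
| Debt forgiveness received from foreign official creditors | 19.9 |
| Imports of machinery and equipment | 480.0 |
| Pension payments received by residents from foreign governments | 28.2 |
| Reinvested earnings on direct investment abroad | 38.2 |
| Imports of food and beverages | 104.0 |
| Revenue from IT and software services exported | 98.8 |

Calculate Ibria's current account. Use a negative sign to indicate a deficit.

-39.8

Goods: -104.0 + 392.6 + 271.9 - 208.8 - 480.0 = -128.3
Services: -41.7 + 98.8 = 57.1
Primary income: -51.8 + 38.2 + 37.8 = 24.2
Secondary income: 28.2 - 21.0 = 7.2
Current account = (-128.3) + 57.1 + 24.2 + 7.2 = -39.8
(Excluded from the current account — financial account: increase in resident deposits held at foreign banks 27.9; capital account: debt forgiveness received from foreign official creditors 19.9.)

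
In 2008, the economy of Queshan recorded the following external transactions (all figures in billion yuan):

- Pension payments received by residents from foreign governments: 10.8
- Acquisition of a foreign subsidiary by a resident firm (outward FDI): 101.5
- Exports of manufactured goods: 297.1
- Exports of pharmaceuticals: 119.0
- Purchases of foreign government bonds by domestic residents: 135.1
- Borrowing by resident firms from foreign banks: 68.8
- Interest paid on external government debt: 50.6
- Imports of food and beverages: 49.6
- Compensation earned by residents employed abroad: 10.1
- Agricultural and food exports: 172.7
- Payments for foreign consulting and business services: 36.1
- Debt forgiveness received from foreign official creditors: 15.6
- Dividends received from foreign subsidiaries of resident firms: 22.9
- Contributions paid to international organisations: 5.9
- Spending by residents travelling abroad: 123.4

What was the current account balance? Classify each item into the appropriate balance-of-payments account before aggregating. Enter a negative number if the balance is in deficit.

367.0

Goods: 172.7 - 49.6 + 119.0 + 297.1 = 539.2
Services: -123.4 - 36.1 = -159.5
Primary income: 10.1 - 50.6 + 22.9 = -17.6
Secondary income: 10.8 - 5.9 = 4.9
Current account = 539.2 + (-159.5) + (-17.6) + 4.9 = 367.0
(Excluded from the current account — financial account: acquisition of a foreign subsidiary by a resident firm (outward FDI) 101.5, purchases of foreign government bonds by domestic residents 135.1, borrowing by resident firms from foreign banks 68.8; capital account: debt forgiveness received from foreign official creditors 15.6.)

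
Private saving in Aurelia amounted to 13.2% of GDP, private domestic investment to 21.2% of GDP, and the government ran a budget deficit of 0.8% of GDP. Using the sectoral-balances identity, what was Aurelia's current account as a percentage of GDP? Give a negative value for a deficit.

-8.8

By the sectoral-balances identity, CA = (S_private - I) + (T - G).
Private balance = 13.2 - 21.2 = -8.0
Government balance (T - G) = -0.8
CA = -8.0 + (-0.8) = -8.8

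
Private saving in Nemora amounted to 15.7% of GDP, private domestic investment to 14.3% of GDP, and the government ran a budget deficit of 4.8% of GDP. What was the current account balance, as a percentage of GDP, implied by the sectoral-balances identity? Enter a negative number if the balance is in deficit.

By the sectoral-balances identity, CA = (S_private - I) + (T - G).
Private balance = 15.7 - 14.3 = 1.4
Government balance (T - G) = -4.8
CA = 1.4 + (-4.8) = -3.4

-3.4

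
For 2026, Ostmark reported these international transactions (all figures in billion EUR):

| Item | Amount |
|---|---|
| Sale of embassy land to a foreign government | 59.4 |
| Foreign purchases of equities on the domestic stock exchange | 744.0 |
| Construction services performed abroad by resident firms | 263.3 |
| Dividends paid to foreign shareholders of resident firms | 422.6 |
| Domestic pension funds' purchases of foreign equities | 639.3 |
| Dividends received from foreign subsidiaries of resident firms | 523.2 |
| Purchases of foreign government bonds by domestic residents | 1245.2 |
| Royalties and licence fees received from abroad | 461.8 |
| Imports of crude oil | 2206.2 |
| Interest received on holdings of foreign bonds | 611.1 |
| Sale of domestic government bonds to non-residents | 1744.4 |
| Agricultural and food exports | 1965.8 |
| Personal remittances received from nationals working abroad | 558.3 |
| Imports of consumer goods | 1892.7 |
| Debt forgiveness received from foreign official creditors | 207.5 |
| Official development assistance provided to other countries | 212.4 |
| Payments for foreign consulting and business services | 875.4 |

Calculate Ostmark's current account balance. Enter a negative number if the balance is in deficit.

Goods: -2206.2 - 1892.7 + 1965.8 = -2133.1
Services: 461.8 + 263.3 - 875.4 = -150.3
Primary income: 611.1 + 523.2 - 422.6 = 711.7
Secondary income: 558.3 - 212.4 = 345.9
Current account = (-2133.1) + (-150.3) + 711.7 + 345.9 = -1225.8
(Excluded from the current account — capital account: sale of embassy land to a foreign government 59.4, debt forgiveness received from foreign official creditors 207.5; financial account: foreign purchases of equities on the domestic stock exchange 744.0, domestic pension funds' purchases of foreign equities 639.3, purchases of foreign government bonds by domestic residents 1245.2, sale of domestic government bonds to non-residents 1744.4.)

-1225.8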